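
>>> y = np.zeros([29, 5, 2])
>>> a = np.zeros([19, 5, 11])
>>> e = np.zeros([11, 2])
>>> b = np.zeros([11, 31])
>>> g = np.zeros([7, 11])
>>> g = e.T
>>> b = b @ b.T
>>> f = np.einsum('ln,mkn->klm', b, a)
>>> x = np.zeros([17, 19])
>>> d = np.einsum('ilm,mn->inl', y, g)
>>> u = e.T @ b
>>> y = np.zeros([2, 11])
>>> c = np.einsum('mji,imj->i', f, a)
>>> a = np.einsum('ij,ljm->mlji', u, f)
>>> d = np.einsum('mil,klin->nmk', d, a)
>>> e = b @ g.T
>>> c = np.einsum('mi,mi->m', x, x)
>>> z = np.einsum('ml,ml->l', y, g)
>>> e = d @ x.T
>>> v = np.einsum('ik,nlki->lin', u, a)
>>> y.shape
(2, 11)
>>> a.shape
(19, 5, 11, 2)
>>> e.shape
(2, 29, 17)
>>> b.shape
(11, 11)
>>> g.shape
(2, 11)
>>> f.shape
(5, 11, 19)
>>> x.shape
(17, 19)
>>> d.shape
(2, 29, 19)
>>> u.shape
(2, 11)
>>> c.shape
(17,)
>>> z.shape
(11,)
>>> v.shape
(5, 2, 19)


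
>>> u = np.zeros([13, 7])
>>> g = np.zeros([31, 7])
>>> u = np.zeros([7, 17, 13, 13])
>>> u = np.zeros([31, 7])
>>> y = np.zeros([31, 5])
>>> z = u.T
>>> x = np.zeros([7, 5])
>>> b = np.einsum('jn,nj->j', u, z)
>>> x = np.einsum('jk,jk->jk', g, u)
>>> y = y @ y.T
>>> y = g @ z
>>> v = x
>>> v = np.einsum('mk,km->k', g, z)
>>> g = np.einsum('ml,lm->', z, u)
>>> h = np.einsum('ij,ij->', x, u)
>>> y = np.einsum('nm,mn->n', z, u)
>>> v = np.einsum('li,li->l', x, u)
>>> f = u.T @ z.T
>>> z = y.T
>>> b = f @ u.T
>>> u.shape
(31, 7)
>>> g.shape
()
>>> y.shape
(7,)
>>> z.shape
(7,)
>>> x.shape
(31, 7)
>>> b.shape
(7, 31)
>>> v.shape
(31,)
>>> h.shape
()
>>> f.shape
(7, 7)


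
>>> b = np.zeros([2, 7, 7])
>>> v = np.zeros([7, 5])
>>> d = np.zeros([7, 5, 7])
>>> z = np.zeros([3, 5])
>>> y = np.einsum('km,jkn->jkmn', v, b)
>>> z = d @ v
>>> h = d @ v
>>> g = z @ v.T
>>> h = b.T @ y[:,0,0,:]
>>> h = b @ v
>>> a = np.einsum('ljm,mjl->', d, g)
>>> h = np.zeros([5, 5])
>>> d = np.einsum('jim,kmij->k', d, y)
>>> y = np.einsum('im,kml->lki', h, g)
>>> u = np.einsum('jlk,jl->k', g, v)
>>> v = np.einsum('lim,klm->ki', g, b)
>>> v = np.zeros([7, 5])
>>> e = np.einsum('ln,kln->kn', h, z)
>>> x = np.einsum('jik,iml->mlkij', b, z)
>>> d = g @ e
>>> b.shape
(2, 7, 7)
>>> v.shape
(7, 5)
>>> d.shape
(7, 5, 5)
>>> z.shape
(7, 5, 5)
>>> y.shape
(7, 7, 5)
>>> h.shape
(5, 5)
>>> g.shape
(7, 5, 7)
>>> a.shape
()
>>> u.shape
(7,)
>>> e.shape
(7, 5)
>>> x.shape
(5, 5, 7, 7, 2)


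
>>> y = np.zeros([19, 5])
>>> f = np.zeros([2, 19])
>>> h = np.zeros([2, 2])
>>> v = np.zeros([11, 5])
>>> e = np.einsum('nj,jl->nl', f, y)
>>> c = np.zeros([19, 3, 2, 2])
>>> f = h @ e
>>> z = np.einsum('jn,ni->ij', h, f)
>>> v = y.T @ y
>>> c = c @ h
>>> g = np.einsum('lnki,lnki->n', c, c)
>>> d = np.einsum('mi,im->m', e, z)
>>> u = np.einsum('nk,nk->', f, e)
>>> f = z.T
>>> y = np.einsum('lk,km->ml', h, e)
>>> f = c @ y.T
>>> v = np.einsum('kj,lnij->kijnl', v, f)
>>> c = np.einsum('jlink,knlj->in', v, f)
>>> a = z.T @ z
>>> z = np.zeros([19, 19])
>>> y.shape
(5, 2)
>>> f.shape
(19, 3, 2, 5)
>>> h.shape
(2, 2)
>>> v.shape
(5, 2, 5, 3, 19)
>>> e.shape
(2, 5)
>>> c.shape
(5, 3)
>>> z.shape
(19, 19)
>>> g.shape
(3,)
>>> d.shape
(2,)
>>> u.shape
()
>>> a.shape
(2, 2)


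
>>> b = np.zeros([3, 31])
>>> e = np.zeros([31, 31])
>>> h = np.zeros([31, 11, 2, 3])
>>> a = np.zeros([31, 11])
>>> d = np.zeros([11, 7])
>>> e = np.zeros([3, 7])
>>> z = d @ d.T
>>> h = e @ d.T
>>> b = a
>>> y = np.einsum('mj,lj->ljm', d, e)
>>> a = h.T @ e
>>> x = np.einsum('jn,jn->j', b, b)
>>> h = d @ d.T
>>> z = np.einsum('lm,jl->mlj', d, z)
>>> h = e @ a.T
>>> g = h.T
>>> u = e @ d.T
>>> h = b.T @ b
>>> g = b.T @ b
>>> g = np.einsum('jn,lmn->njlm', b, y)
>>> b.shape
(31, 11)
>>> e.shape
(3, 7)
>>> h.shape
(11, 11)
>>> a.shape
(11, 7)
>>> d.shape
(11, 7)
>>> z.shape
(7, 11, 11)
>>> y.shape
(3, 7, 11)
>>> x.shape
(31,)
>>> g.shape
(11, 31, 3, 7)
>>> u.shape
(3, 11)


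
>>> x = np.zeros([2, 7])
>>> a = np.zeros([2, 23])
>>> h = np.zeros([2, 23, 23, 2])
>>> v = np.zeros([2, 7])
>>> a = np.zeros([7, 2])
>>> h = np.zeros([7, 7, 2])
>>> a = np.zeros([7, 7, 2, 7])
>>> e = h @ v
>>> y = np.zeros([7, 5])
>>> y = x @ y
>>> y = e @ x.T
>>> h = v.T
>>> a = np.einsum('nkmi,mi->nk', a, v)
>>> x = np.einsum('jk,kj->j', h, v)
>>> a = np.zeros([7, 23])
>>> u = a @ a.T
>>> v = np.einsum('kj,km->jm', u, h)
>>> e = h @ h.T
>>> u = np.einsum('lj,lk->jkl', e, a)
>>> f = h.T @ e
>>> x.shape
(7,)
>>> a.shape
(7, 23)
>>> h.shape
(7, 2)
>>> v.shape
(7, 2)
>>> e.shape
(7, 7)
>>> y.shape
(7, 7, 2)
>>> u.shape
(7, 23, 7)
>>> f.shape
(2, 7)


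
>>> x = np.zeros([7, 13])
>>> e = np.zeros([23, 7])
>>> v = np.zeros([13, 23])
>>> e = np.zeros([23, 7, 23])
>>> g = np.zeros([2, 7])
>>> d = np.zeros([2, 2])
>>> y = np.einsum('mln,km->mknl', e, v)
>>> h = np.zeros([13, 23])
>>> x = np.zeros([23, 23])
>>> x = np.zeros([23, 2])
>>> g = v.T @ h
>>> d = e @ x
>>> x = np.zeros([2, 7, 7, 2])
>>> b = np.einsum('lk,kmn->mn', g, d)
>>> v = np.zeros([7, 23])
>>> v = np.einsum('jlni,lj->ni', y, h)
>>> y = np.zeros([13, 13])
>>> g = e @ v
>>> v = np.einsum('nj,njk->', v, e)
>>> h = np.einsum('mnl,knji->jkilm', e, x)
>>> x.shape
(2, 7, 7, 2)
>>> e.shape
(23, 7, 23)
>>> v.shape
()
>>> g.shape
(23, 7, 7)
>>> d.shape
(23, 7, 2)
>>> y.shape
(13, 13)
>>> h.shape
(7, 2, 2, 23, 23)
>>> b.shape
(7, 2)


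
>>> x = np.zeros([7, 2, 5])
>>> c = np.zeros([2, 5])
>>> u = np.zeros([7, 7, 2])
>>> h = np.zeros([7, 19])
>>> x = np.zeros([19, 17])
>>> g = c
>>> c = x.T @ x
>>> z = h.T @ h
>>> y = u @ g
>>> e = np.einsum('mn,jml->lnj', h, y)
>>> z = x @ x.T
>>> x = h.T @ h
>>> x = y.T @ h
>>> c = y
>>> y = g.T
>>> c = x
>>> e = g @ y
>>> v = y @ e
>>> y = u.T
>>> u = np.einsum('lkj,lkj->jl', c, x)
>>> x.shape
(5, 7, 19)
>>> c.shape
(5, 7, 19)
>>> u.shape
(19, 5)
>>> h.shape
(7, 19)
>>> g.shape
(2, 5)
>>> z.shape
(19, 19)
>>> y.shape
(2, 7, 7)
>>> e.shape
(2, 2)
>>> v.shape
(5, 2)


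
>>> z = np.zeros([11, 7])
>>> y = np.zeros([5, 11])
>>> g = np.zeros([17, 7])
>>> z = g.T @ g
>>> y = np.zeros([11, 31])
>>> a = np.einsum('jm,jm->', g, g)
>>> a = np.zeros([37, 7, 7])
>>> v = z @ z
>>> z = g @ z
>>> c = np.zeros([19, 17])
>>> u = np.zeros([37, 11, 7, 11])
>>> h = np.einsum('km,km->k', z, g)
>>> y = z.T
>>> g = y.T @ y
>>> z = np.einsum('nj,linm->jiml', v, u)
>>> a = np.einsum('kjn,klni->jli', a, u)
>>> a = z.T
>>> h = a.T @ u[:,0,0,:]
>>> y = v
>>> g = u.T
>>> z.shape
(7, 11, 11, 37)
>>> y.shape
(7, 7)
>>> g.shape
(11, 7, 11, 37)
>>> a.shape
(37, 11, 11, 7)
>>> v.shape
(7, 7)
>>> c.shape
(19, 17)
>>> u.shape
(37, 11, 7, 11)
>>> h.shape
(7, 11, 11, 11)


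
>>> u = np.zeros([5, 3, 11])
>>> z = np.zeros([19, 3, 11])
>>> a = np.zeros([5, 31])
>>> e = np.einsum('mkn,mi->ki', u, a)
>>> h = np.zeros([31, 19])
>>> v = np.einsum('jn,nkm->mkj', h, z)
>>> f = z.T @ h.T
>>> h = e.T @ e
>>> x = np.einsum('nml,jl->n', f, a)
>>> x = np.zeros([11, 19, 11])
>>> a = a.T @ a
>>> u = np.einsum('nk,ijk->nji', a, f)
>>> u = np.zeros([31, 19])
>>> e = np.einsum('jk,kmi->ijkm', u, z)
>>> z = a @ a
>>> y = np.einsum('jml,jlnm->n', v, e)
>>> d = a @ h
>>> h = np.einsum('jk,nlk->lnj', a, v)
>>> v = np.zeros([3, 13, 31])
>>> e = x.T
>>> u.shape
(31, 19)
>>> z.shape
(31, 31)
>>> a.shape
(31, 31)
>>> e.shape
(11, 19, 11)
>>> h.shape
(3, 11, 31)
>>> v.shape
(3, 13, 31)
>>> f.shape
(11, 3, 31)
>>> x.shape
(11, 19, 11)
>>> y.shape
(19,)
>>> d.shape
(31, 31)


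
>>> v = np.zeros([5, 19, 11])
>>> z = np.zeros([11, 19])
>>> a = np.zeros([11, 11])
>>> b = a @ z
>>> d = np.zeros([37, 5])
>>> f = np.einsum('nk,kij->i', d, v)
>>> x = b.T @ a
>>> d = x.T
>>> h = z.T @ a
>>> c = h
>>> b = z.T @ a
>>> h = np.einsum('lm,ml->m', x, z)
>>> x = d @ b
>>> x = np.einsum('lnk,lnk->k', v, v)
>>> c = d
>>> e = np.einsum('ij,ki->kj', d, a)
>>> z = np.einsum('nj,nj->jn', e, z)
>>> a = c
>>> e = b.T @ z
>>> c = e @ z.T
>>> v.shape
(5, 19, 11)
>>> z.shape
(19, 11)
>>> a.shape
(11, 19)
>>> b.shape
(19, 11)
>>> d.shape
(11, 19)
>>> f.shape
(19,)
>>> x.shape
(11,)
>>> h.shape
(11,)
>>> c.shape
(11, 19)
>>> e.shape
(11, 11)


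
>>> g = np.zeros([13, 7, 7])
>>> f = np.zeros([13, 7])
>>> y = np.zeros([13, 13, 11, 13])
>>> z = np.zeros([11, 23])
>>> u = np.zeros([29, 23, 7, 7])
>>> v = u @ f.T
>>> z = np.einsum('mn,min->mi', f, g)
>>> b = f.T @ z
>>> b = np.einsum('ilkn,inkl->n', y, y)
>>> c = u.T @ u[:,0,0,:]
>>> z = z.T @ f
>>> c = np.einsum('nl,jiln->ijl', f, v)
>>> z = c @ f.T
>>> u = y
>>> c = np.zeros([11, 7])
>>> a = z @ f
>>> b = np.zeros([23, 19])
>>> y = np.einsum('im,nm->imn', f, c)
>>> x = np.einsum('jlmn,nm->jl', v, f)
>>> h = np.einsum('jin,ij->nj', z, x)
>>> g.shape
(13, 7, 7)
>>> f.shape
(13, 7)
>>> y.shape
(13, 7, 11)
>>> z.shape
(23, 29, 13)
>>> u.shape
(13, 13, 11, 13)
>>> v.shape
(29, 23, 7, 13)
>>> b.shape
(23, 19)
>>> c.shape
(11, 7)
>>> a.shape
(23, 29, 7)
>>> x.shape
(29, 23)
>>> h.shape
(13, 23)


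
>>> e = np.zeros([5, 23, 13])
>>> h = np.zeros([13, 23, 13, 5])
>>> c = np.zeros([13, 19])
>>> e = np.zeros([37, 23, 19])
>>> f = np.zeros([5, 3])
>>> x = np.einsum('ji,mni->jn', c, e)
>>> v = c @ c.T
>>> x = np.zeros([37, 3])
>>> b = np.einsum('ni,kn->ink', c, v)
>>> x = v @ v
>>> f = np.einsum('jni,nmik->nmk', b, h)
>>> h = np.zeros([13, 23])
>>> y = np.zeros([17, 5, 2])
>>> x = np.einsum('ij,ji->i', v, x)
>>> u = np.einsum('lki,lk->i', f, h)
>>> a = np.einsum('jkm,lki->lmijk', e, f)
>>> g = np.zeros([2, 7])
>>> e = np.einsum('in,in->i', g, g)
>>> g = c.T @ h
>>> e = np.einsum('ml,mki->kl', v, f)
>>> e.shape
(23, 13)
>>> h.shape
(13, 23)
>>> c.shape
(13, 19)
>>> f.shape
(13, 23, 5)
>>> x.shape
(13,)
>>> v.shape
(13, 13)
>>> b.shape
(19, 13, 13)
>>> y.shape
(17, 5, 2)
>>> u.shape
(5,)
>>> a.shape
(13, 19, 5, 37, 23)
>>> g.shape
(19, 23)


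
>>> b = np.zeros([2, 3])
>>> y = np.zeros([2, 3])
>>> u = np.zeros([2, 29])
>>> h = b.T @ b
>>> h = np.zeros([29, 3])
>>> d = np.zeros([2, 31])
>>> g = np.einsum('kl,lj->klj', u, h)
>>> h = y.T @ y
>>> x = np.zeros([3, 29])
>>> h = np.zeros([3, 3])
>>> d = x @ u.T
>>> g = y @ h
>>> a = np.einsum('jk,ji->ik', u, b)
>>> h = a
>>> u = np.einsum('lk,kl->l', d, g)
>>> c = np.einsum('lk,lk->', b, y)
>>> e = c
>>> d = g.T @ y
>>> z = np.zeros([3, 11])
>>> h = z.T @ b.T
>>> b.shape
(2, 3)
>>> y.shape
(2, 3)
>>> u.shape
(3,)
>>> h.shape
(11, 2)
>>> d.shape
(3, 3)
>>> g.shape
(2, 3)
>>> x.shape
(3, 29)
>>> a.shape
(3, 29)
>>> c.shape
()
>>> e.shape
()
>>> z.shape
(3, 11)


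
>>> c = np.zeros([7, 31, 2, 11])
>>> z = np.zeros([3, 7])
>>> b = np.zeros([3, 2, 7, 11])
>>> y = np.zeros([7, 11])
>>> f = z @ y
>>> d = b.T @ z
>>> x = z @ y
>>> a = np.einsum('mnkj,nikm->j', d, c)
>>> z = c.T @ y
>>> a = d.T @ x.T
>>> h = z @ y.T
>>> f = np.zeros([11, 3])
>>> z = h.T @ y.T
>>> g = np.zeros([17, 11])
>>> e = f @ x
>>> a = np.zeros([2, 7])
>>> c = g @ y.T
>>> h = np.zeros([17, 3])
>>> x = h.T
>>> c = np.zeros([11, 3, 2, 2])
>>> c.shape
(11, 3, 2, 2)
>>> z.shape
(7, 31, 2, 7)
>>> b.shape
(3, 2, 7, 11)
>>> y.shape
(7, 11)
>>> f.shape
(11, 3)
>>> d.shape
(11, 7, 2, 7)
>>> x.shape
(3, 17)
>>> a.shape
(2, 7)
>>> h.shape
(17, 3)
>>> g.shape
(17, 11)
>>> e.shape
(11, 11)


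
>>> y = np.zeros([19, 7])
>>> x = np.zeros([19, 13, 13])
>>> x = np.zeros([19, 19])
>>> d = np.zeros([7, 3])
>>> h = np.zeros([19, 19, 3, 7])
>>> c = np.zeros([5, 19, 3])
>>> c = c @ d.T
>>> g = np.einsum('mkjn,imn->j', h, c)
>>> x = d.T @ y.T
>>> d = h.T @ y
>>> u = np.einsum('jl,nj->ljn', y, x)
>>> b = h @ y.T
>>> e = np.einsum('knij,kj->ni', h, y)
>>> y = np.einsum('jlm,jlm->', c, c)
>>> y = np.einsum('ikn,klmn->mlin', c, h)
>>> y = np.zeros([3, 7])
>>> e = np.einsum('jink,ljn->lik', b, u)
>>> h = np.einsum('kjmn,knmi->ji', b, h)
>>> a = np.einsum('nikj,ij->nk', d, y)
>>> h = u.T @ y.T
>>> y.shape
(3, 7)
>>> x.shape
(3, 19)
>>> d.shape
(7, 3, 19, 7)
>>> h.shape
(3, 19, 3)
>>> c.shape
(5, 19, 7)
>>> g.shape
(3,)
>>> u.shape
(7, 19, 3)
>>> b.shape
(19, 19, 3, 19)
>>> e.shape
(7, 19, 19)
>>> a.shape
(7, 19)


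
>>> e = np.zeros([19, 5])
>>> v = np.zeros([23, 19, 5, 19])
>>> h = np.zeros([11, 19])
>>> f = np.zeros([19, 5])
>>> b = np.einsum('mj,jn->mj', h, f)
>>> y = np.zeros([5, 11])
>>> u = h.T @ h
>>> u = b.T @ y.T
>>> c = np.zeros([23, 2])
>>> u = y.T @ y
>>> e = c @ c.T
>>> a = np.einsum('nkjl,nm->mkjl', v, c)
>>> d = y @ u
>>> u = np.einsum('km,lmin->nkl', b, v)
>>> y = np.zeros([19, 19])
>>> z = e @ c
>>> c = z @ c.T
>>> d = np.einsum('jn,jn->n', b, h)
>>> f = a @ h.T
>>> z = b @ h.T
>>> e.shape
(23, 23)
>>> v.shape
(23, 19, 5, 19)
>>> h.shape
(11, 19)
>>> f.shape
(2, 19, 5, 11)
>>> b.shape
(11, 19)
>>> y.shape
(19, 19)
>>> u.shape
(19, 11, 23)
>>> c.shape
(23, 23)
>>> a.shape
(2, 19, 5, 19)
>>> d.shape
(19,)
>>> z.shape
(11, 11)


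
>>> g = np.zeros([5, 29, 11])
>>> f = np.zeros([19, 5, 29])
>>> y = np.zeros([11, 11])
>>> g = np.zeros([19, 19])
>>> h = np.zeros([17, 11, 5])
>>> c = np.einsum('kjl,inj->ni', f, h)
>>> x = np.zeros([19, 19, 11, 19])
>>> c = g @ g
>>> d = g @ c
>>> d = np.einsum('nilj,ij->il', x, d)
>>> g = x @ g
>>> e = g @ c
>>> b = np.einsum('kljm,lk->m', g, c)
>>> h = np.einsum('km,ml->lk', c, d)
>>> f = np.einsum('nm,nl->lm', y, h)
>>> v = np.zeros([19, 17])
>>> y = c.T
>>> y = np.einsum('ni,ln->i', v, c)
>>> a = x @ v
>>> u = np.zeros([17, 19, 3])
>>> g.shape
(19, 19, 11, 19)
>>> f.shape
(19, 11)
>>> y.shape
(17,)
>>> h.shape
(11, 19)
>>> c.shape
(19, 19)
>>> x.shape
(19, 19, 11, 19)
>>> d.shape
(19, 11)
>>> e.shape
(19, 19, 11, 19)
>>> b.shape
(19,)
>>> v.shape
(19, 17)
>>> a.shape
(19, 19, 11, 17)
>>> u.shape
(17, 19, 3)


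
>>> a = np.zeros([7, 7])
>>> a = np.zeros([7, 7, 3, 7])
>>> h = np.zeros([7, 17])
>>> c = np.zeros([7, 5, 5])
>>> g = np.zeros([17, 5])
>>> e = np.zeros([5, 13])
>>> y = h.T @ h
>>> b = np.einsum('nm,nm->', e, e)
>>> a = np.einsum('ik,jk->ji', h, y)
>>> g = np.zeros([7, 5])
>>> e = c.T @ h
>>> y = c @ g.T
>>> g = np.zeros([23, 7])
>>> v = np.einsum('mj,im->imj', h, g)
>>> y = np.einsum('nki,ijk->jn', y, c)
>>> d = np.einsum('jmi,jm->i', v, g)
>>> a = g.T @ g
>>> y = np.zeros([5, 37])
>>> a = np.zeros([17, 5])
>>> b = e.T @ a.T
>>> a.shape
(17, 5)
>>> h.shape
(7, 17)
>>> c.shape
(7, 5, 5)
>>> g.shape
(23, 7)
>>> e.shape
(5, 5, 17)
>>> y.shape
(5, 37)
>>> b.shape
(17, 5, 17)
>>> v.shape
(23, 7, 17)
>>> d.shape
(17,)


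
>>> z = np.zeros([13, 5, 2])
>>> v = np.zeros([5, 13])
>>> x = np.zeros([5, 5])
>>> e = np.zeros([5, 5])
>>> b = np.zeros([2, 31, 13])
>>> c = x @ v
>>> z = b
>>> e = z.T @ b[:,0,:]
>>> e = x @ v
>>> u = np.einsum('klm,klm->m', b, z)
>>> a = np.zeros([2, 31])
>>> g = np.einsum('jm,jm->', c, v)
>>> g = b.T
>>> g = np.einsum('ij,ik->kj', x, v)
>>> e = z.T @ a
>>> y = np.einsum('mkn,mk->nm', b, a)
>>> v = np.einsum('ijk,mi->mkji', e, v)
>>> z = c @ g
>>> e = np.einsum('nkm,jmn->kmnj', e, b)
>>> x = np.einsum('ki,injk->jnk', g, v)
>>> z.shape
(5, 5)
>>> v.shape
(5, 31, 31, 13)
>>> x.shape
(31, 31, 13)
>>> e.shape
(31, 31, 13, 2)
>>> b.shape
(2, 31, 13)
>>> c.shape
(5, 13)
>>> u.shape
(13,)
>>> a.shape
(2, 31)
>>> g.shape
(13, 5)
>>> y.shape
(13, 2)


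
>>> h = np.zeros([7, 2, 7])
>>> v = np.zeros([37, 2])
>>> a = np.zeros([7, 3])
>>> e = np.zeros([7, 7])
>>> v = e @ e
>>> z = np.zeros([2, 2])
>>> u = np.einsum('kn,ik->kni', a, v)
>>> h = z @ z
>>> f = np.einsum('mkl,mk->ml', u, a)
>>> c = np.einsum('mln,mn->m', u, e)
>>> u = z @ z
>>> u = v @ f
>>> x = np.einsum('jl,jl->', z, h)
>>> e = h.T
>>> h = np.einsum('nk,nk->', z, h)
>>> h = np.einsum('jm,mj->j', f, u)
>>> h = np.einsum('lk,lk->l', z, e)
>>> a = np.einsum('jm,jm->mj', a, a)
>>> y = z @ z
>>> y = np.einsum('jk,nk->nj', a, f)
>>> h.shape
(2,)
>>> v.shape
(7, 7)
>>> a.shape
(3, 7)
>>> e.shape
(2, 2)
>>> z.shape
(2, 2)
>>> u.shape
(7, 7)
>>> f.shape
(7, 7)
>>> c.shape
(7,)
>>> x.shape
()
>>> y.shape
(7, 3)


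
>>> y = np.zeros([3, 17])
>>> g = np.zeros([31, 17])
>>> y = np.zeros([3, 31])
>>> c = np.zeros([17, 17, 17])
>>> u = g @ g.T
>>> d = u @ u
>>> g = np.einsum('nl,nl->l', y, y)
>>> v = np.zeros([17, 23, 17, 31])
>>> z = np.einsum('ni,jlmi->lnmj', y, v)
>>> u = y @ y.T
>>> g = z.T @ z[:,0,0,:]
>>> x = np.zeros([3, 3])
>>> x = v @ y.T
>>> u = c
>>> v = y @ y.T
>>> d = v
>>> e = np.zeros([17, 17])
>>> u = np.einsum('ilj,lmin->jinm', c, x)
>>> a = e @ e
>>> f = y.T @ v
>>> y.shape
(3, 31)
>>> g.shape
(17, 17, 3, 17)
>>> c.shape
(17, 17, 17)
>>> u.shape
(17, 17, 3, 23)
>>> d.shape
(3, 3)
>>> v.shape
(3, 3)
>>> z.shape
(23, 3, 17, 17)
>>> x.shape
(17, 23, 17, 3)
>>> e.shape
(17, 17)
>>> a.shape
(17, 17)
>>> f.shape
(31, 3)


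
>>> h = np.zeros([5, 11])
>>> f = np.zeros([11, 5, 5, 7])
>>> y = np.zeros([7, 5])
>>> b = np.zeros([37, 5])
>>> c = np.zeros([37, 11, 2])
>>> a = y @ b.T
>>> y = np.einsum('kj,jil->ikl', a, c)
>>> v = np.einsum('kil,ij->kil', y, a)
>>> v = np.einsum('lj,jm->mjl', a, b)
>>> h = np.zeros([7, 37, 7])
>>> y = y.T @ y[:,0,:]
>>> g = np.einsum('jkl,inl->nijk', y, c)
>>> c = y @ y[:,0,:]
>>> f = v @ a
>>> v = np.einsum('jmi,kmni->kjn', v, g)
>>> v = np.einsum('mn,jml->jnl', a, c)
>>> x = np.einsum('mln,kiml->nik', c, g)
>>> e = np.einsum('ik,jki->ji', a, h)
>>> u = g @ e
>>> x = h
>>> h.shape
(7, 37, 7)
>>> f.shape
(5, 37, 37)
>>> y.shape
(2, 7, 2)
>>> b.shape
(37, 5)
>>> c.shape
(2, 7, 2)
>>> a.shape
(7, 37)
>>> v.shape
(2, 37, 2)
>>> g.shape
(11, 37, 2, 7)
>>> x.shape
(7, 37, 7)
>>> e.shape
(7, 7)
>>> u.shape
(11, 37, 2, 7)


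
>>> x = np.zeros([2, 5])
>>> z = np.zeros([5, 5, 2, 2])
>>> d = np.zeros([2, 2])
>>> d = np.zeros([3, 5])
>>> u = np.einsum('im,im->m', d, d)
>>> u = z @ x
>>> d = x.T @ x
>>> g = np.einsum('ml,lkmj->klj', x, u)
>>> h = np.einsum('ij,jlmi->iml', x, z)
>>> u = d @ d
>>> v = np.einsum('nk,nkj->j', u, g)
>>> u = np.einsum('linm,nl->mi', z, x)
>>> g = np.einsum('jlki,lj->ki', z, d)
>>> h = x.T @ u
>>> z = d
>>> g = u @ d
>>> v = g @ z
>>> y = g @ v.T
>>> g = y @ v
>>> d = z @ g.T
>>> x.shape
(2, 5)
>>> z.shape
(5, 5)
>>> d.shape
(5, 2)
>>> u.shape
(2, 5)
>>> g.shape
(2, 5)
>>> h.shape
(5, 5)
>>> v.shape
(2, 5)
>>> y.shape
(2, 2)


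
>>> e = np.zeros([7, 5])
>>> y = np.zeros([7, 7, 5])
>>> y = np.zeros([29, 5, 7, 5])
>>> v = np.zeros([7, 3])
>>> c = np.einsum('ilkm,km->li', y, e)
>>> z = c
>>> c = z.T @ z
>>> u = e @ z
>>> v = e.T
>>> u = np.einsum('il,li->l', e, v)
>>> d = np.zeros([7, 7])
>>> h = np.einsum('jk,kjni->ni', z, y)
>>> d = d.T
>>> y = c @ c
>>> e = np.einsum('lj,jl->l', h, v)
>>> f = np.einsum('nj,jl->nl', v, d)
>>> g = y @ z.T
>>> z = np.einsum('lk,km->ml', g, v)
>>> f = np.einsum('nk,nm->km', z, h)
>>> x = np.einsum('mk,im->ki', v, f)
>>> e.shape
(7,)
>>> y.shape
(29, 29)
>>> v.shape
(5, 7)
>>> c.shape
(29, 29)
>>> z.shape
(7, 29)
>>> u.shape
(5,)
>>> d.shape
(7, 7)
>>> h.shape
(7, 5)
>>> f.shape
(29, 5)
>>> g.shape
(29, 5)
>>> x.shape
(7, 29)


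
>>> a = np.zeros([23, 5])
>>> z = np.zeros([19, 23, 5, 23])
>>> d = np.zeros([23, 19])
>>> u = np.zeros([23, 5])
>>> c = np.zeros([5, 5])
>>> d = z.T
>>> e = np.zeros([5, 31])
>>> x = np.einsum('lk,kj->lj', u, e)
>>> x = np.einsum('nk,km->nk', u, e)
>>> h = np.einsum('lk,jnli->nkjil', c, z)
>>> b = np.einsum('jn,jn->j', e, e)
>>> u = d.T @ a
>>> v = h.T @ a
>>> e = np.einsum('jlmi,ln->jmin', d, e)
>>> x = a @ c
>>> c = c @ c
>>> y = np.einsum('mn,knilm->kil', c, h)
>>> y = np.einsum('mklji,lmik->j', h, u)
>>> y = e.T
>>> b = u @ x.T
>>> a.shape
(23, 5)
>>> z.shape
(19, 23, 5, 23)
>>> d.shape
(23, 5, 23, 19)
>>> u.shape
(19, 23, 5, 5)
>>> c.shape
(5, 5)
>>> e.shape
(23, 23, 19, 31)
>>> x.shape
(23, 5)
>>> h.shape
(23, 5, 19, 23, 5)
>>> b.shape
(19, 23, 5, 23)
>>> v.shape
(5, 23, 19, 5, 5)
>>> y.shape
(31, 19, 23, 23)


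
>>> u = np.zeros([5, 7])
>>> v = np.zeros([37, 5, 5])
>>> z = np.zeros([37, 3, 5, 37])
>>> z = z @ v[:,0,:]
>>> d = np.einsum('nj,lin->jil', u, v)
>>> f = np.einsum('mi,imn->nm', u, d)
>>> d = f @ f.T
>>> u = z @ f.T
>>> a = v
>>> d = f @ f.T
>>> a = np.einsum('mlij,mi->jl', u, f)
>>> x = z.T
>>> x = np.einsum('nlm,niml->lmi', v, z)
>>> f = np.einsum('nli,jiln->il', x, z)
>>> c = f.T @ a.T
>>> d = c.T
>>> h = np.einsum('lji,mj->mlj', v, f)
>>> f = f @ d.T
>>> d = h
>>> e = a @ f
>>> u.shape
(37, 3, 5, 37)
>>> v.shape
(37, 5, 5)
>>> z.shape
(37, 3, 5, 5)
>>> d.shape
(3, 37, 5)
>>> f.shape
(3, 37)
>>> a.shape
(37, 3)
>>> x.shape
(5, 5, 3)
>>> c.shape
(5, 37)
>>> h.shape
(3, 37, 5)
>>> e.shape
(37, 37)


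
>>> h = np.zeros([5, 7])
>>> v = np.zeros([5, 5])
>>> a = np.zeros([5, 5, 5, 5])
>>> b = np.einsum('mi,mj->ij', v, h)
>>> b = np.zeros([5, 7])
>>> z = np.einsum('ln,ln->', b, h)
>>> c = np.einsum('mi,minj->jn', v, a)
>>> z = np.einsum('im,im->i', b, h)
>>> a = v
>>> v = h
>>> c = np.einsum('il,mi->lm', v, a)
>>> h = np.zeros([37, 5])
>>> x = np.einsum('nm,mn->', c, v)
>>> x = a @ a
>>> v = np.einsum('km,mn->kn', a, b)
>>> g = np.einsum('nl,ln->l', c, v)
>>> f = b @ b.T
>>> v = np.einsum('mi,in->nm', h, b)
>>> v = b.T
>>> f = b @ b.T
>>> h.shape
(37, 5)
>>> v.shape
(7, 5)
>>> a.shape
(5, 5)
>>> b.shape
(5, 7)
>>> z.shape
(5,)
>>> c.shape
(7, 5)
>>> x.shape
(5, 5)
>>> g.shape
(5,)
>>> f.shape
(5, 5)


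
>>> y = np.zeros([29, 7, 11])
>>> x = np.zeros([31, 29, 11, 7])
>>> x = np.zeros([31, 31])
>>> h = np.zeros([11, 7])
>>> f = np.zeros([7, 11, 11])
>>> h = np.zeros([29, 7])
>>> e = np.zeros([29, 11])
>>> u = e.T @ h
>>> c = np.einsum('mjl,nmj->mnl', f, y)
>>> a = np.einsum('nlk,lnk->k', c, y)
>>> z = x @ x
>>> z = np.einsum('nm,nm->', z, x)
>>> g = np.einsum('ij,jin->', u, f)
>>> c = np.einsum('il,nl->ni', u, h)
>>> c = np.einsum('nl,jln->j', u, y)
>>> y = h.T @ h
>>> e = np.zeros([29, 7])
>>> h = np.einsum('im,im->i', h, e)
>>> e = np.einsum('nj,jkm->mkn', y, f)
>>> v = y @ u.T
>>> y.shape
(7, 7)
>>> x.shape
(31, 31)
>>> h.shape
(29,)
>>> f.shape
(7, 11, 11)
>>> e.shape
(11, 11, 7)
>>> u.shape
(11, 7)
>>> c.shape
(29,)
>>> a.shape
(11,)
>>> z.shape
()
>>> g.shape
()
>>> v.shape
(7, 11)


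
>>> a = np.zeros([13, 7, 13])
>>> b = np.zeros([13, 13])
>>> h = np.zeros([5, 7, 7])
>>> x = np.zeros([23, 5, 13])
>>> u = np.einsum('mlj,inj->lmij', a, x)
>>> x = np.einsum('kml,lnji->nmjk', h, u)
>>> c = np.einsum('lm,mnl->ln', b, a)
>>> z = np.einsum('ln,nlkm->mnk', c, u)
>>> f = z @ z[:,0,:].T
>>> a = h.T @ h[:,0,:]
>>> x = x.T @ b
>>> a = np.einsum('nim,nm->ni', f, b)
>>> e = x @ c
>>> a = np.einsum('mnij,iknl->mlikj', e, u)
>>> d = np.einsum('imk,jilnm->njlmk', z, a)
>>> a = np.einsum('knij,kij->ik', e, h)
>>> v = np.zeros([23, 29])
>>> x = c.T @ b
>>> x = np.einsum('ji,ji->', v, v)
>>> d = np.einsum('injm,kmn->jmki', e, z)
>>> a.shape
(7, 5)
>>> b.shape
(13, 13)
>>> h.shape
(5, 7, 7)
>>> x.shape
()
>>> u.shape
(7, 13, 23, 13)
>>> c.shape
(13, 7)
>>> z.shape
(13, 7, 23)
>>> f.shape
(13, 7, 13)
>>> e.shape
(5, 23, 7, 7)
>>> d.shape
(7, 7, 13, 5)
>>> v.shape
(23, 29)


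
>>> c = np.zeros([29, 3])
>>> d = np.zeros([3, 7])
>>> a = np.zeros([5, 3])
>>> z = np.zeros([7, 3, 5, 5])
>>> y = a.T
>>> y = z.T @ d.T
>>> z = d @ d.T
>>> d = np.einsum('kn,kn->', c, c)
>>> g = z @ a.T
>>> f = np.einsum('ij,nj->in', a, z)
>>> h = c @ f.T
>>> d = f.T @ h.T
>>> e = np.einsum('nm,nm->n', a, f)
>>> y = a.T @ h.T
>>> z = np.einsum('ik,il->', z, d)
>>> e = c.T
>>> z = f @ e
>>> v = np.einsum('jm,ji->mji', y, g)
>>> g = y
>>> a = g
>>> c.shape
(29, 3)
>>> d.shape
(3, 29)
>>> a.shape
(3, 29)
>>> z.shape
(5, 29)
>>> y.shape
(3, 29)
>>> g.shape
(3, 29)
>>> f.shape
(5, 3)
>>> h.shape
(29, 5)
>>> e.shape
(3, 29)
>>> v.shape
(29, 3, 5)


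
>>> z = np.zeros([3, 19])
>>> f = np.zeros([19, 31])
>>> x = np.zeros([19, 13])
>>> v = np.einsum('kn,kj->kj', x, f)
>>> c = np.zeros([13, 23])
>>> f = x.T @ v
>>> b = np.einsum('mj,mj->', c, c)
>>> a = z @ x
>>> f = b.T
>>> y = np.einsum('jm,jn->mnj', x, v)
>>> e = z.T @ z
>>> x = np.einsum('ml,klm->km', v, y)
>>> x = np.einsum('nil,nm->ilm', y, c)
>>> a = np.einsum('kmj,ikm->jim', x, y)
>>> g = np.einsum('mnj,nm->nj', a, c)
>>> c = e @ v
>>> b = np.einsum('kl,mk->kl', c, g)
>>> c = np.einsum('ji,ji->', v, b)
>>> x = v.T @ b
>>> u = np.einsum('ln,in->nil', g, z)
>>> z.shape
(3, 19)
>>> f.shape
()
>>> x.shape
(31, 31)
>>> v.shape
(19, 31)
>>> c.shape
()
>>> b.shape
(19, 31)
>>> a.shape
(23, 13, 19)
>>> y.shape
(13, 31, 19)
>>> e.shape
(19, 19)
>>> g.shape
(13, 19)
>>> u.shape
(19, 3, 13)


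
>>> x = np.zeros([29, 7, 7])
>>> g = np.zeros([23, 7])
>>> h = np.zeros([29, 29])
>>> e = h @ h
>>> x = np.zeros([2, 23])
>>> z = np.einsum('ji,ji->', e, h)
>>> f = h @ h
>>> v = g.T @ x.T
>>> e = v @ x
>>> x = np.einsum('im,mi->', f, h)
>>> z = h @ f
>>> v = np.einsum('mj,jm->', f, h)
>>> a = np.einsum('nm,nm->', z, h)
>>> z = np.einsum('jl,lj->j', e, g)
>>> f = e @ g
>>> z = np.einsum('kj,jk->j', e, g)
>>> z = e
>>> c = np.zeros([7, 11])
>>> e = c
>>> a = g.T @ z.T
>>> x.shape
()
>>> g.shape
(23, 7)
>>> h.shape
(29, 29)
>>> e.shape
(7, 11)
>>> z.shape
(7, 23)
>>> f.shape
(7, 7)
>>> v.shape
()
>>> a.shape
(7, 7)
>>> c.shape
(7, 11)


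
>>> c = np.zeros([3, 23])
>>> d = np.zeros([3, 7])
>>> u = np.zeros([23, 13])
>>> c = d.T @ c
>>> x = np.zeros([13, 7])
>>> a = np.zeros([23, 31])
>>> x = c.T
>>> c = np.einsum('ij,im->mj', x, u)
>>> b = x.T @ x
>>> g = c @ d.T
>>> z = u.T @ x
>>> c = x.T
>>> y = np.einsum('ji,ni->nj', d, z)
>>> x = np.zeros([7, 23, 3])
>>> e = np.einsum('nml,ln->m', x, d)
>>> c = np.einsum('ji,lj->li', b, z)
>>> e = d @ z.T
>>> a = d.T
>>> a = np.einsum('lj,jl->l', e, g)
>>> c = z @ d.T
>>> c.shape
(13, 3)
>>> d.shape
(3, 7)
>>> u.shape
(23, 13)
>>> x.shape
(7, 23, 3)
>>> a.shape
(3,)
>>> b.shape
(7, 7)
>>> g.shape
(13, 3)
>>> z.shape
(13, 7)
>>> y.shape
(13, 3)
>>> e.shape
(3, 13)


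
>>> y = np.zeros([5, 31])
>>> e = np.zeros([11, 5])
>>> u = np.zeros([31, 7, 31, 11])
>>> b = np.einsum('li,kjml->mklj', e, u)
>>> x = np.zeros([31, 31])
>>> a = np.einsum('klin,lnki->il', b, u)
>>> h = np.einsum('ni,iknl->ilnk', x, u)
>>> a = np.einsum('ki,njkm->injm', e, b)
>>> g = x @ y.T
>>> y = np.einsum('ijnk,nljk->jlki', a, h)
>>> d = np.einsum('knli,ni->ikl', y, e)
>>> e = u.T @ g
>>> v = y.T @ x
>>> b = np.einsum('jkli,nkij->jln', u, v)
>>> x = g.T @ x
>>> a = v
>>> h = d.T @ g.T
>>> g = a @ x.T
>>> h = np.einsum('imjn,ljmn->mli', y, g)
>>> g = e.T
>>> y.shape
(31, 11, 7, 5)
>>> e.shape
(11, 31, 7, 5)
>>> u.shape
(31, 7, 31, 11)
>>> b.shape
(31, 31, 5)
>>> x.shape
(5, 31)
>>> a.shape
(5, 7, 11, 31)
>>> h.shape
(11, 5, 31)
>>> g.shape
(5, 7, 31, 11)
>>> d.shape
(5, 31, 7)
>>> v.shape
(5, 7, 11, 31)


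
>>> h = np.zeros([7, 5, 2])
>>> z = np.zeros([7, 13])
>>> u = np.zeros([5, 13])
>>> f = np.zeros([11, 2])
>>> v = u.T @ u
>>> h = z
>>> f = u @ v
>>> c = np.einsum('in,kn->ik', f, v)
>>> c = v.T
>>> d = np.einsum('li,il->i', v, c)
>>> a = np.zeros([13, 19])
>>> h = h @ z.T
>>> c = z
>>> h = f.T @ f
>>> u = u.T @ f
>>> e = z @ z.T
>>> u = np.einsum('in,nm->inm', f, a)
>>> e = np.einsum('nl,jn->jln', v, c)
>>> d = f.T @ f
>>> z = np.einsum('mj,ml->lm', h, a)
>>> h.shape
(13, 13)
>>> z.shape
(19, 13)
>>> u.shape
(5, 13, 19)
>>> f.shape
(5, 13)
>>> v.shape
(13, 13)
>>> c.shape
(7, 13)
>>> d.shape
(13, 13)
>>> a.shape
(13, 19)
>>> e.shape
(7, 13, 13)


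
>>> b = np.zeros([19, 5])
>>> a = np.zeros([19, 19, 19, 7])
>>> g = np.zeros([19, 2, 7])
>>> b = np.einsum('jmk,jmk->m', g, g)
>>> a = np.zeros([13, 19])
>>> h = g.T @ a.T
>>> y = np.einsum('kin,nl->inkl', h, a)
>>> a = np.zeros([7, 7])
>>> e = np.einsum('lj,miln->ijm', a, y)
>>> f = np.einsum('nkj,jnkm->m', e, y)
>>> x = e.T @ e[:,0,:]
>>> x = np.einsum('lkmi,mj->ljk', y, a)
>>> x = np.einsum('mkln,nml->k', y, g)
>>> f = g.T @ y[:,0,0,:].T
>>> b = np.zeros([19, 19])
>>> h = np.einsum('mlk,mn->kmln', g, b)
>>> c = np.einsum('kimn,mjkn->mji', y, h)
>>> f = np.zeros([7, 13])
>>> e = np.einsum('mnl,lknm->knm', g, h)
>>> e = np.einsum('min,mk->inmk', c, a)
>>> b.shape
(19, 19)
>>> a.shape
(7, 7)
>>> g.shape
(19, 2, 7)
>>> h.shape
(7, 19, 2, 19)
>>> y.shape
(2, 13, 7, 19)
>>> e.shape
(19, 13, 7, 7)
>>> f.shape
(7, 13)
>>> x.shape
(13,)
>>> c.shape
(7, 19, 13)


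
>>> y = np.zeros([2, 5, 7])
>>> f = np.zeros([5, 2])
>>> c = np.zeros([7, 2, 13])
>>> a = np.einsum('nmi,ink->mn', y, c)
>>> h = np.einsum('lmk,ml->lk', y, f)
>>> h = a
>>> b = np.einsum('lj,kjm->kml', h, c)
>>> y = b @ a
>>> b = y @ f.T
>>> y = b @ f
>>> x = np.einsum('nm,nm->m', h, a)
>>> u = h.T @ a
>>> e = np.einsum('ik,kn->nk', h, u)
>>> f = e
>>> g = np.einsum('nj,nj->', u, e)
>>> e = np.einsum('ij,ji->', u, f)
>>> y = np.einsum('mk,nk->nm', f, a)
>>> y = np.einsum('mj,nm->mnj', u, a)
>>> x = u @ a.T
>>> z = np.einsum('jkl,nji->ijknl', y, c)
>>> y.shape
(2, 5, 2)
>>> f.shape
(2, 2)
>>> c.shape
(7, 2, 13)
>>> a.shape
(5, 2)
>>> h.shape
(5, 2)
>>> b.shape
(7, 13, 5)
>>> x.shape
(2, 5)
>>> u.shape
(2, 2)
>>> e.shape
()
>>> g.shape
()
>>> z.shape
(13, 2, 5, 7, 2)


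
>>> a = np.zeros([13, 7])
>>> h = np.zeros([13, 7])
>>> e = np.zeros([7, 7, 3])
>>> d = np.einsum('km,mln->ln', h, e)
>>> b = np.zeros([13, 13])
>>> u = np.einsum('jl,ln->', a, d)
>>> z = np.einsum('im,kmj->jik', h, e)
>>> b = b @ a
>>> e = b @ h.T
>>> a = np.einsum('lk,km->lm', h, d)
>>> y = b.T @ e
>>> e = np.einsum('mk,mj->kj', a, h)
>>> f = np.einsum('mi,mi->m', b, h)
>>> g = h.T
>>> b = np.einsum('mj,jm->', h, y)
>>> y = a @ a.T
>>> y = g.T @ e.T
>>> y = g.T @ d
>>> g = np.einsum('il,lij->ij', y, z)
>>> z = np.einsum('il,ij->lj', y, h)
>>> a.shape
(13, 3)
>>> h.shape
(13, 7)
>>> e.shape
(3, 7)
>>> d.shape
(7, 3)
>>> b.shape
()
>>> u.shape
()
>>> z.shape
(3, 7)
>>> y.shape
(13, 3)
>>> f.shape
(13,)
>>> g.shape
(13, 7)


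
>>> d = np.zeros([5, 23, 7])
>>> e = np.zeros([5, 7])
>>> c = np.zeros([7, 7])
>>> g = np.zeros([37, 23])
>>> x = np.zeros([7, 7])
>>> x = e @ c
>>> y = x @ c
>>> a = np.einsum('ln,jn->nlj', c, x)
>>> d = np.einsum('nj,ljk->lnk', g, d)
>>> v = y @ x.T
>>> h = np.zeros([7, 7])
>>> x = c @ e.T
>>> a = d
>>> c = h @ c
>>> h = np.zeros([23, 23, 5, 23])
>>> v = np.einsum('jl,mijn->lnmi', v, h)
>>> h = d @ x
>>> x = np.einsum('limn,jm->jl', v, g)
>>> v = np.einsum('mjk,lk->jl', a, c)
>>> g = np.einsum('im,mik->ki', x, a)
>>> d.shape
(5, 37, 7)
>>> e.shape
(5, 7)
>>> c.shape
(7, 7)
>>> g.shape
(7, 37)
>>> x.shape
(37, 5)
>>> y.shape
(5, 7)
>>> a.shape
(5, 37, 7)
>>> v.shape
(37, 7)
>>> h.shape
(5, 37, 5)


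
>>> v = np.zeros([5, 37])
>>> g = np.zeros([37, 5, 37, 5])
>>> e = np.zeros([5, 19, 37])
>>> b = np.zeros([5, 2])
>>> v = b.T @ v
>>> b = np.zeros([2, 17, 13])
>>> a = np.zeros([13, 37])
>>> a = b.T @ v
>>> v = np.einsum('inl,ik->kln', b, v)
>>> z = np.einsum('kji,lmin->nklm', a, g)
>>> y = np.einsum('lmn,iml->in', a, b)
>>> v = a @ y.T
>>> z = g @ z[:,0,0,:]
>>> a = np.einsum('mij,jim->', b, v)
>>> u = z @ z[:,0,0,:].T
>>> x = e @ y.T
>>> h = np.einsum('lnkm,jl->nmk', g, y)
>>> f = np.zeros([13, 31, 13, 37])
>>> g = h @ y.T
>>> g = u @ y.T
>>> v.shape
(13, 17, 2)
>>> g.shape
(37, 5, 37, 2)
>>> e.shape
(5, 19, 37)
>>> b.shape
(2, 17, 13)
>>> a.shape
()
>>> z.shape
(37, 5, 37, 5)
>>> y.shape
(2, 37)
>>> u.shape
(37, 5, 37, 37)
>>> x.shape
(5, 19, 2)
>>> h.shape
(5, 5, 37)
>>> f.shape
(13, 31, 13, 37)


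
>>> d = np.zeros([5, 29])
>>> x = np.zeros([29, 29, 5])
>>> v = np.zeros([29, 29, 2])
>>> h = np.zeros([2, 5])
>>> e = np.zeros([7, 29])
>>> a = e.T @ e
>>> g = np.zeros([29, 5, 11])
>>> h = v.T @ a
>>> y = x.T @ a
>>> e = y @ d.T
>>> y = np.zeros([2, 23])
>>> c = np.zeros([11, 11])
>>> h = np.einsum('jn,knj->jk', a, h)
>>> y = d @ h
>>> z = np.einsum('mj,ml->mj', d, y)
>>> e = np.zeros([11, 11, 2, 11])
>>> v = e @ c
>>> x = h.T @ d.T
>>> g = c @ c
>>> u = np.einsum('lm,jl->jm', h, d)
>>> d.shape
(5, 29)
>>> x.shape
(2, 5)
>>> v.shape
(11, 11, 2, 11)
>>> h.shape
(29, 2)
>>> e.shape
(11, 11, 2, 11)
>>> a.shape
(29, 29)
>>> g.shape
(11, 11)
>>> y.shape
(5, 2)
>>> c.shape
(11, 11)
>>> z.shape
(5, 29)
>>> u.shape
(5, 2)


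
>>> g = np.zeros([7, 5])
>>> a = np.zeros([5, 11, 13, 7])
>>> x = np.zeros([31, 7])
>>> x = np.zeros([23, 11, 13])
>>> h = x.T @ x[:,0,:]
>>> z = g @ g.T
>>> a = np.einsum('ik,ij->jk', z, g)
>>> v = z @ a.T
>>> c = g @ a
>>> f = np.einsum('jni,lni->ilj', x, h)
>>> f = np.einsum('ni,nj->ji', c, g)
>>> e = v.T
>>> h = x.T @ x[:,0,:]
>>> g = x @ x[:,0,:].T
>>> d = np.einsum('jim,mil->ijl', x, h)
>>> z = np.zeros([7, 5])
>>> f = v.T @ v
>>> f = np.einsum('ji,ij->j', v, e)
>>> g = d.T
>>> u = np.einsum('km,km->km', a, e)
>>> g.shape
(13, 23, 11)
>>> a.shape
(5, 7)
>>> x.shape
(23, 11, 13)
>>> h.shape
(13, 11, 13)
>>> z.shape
(7, 5)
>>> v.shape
(7, 5)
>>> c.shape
(7, 7)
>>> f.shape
(7,)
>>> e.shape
(5, 7)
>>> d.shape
(11, 23, 13)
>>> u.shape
(5, 7)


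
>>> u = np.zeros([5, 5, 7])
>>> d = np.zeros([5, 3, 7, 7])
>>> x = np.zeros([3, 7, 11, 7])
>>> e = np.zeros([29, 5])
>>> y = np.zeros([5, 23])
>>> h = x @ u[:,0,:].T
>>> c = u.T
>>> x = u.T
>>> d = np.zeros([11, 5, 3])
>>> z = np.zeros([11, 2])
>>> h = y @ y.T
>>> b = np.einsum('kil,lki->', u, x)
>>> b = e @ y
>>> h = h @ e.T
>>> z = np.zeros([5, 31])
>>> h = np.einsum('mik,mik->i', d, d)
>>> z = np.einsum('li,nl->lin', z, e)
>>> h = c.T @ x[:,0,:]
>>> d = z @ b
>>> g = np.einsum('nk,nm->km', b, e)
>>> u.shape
(5, 5, 7)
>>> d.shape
(5, 31, 23)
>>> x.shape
(7, 5, 5)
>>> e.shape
(29, 5)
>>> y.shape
(5, 23)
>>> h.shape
(5, 5, 5)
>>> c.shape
(7, 5, 5)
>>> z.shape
(5, 31, 29)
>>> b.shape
(29, 23)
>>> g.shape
(23, 5)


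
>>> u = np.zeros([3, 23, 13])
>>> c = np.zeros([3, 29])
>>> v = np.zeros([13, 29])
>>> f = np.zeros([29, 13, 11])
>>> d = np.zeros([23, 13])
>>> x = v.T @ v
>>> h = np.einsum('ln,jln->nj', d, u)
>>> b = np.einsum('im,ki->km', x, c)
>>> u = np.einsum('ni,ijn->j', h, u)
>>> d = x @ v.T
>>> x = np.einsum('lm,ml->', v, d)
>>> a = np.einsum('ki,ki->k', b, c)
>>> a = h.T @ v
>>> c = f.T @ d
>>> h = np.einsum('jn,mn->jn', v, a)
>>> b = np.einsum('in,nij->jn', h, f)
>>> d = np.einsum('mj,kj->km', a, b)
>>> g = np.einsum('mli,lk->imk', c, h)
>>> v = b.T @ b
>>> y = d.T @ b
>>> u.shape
(23,)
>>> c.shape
(11, 13, 13)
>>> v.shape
(29, 29)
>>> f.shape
(29, 13, 11)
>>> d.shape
(11, 3)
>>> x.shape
()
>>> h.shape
(13, 29)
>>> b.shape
(11, 29)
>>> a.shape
(3, 29)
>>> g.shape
(13, 11, 29)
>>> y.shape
(3, 29)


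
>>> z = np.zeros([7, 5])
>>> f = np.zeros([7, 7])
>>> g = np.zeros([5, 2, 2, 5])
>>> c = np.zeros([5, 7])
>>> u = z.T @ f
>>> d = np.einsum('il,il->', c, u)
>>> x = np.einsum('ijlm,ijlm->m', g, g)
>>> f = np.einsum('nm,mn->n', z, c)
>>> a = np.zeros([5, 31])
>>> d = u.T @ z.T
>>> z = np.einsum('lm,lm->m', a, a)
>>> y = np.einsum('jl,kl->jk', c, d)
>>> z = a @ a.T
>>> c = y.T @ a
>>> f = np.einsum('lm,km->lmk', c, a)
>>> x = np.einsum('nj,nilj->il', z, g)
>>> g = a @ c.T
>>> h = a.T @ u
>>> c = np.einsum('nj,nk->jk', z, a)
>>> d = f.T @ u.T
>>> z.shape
(5, 5)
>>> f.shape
(7, 31, 5)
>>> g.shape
(5, 7)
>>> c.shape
(5, 31)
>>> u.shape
(5, 7)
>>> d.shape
(5, 31, 5)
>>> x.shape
(2, 2)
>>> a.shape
(5, 31)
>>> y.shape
(5, 7)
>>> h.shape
(31, 7)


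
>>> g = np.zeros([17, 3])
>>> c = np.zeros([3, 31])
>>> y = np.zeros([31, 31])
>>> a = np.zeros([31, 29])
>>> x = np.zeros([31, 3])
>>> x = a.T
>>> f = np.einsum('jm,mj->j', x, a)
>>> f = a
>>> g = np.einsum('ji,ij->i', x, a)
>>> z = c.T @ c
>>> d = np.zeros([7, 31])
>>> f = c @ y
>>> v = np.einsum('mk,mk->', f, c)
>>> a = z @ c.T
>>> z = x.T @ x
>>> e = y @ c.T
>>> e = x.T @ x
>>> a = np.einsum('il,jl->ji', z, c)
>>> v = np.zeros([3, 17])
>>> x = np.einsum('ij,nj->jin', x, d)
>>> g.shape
(31,)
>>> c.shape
(3, 31)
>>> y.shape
(31, 31)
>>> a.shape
(3, 31)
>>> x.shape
(31, 29, 7)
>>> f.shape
(3, 31)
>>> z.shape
(31, 31)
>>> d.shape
(7, 31)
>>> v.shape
(3, 17)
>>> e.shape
(31, 31)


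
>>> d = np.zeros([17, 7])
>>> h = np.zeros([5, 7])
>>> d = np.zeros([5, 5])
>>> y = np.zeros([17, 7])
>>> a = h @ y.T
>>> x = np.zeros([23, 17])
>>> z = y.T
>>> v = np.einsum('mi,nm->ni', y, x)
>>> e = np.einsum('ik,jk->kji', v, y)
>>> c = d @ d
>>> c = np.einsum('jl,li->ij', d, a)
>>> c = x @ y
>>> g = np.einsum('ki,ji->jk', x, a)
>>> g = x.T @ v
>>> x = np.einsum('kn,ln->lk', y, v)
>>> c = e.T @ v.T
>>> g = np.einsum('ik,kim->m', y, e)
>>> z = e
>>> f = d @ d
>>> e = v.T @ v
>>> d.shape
(5, 5)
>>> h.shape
(5, 7)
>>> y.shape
(17, 7)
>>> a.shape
(5, 17)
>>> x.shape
(23, 17)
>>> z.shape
(7, 17, 23)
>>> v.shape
(23, 7)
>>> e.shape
(7, 7)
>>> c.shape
(23, 17, 23)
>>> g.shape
(23,)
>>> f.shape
(5, 5)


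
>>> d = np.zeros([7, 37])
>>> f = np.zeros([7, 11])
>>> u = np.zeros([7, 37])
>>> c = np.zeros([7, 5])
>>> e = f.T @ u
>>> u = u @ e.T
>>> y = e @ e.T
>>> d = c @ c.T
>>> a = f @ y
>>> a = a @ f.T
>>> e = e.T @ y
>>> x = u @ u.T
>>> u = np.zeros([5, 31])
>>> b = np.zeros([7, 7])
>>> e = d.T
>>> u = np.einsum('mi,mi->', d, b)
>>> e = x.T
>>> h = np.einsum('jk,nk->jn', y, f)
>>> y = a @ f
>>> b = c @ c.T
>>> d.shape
(7, 7)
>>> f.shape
(7, 11)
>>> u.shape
()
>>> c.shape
(7, 5)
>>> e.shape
(7, 7)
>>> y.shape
(7, 11)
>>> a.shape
(7, 7)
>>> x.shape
(7, 7)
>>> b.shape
(7, 7)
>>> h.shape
(11, 7)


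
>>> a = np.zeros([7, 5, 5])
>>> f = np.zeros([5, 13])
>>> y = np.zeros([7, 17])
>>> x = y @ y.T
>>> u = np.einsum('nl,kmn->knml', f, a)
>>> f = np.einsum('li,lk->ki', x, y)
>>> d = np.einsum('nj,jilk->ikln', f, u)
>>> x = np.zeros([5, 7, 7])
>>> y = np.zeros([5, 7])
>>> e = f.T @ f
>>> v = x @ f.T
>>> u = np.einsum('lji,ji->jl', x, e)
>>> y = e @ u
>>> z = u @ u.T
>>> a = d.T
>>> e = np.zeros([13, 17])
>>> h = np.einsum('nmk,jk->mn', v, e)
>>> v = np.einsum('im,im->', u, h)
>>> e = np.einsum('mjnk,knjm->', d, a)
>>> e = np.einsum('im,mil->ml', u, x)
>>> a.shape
(17, 5, 13, 5)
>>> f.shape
(17, 7)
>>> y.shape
(7, 5)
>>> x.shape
(5, 7, 7)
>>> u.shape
(7, 5)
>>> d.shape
(5, 13, 5, 17)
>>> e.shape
(5, 7)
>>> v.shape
()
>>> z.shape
(7, 7)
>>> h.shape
(7, 5)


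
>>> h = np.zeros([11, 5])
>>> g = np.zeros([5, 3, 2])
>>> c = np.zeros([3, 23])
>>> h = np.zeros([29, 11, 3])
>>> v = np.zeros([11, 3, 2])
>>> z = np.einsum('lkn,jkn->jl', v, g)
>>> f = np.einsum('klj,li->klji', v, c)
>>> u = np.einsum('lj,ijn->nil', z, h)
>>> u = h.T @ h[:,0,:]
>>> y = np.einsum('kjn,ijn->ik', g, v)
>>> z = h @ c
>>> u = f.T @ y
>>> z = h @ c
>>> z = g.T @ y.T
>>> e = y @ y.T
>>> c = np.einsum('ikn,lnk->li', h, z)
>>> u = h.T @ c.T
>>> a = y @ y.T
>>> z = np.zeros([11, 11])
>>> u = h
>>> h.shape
(29, 11, 3)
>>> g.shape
(5, 3, 2)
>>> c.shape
(2, 29)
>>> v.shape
(11, 3, 2)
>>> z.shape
(11, 11)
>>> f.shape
(11, 3, 2, 23)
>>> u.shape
(29, 11, 3)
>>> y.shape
(11, 5)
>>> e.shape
(11, 11)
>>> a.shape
(11, 11)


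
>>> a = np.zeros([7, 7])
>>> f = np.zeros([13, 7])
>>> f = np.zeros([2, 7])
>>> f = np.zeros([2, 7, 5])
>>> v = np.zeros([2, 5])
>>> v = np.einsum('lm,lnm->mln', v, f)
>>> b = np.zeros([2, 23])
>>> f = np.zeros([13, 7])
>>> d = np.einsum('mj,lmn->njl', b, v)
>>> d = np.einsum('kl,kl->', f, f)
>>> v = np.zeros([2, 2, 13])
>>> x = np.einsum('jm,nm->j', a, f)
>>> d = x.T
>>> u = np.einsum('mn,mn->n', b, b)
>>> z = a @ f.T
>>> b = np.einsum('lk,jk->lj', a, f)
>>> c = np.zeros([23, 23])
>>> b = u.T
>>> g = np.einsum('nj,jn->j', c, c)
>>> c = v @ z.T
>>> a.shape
(7, 7)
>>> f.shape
(13, 7)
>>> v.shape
(2, 2, 13)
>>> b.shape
(23,)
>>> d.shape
(7,)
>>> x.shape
(7,)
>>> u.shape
(23,)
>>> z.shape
(7, 13)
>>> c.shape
(2, 2, 7)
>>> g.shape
(23,)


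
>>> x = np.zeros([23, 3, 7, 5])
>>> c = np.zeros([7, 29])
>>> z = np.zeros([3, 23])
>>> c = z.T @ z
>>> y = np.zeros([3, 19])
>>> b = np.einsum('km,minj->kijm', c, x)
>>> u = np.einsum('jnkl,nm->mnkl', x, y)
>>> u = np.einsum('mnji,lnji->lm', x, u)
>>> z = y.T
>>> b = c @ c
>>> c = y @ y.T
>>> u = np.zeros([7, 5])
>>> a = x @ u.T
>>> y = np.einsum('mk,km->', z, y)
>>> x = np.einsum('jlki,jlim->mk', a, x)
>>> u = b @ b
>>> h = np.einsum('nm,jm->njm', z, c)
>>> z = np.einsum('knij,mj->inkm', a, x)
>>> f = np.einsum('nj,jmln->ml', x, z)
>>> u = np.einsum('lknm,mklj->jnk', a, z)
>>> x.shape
(5, 7)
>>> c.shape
(3, 3)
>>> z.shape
(7, 3, 23, 5)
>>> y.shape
()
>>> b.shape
(23, 23)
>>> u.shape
(5, 7, 3)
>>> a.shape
(23, 3, 7, 7)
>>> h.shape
(19, 3, 3)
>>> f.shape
(3, 23)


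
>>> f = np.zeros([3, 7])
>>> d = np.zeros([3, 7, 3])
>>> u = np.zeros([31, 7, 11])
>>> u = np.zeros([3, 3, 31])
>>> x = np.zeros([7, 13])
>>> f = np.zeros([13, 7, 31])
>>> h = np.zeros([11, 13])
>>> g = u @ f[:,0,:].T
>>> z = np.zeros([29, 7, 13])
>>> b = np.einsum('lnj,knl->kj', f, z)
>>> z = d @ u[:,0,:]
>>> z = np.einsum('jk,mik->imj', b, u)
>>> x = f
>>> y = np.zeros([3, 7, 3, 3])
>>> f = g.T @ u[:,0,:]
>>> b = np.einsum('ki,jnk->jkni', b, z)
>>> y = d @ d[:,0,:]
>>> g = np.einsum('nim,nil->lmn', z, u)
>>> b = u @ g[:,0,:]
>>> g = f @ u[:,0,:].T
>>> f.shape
(13, 3, 31)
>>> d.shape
(3, 7, 3)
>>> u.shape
(3, 3, 31)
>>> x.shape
(13, 7, 31)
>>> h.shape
(11, 13)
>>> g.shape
(13, 3, 3)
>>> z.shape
(3, 3, 29)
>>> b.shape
(3, 3, 3)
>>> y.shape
(3, 7, 3)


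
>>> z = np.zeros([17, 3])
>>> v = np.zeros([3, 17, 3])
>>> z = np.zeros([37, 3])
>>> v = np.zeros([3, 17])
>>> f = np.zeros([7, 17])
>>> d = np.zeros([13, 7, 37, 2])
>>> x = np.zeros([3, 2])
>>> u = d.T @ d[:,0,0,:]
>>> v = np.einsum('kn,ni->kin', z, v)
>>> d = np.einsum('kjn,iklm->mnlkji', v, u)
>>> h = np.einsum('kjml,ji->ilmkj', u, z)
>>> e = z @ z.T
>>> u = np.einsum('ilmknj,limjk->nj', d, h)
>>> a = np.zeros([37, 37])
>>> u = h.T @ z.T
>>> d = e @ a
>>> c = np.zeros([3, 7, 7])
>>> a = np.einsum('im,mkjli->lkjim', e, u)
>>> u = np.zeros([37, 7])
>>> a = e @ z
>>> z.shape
(37, 3)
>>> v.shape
(37, 17, 3)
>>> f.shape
(7, 17)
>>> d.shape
(37, 37)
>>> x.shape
(3, 2)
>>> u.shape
(37, 7)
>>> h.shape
(3, 2, 7, 2, 37)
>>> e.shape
(37, 37)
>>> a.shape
(37, 3)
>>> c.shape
(3, 7, 7)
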